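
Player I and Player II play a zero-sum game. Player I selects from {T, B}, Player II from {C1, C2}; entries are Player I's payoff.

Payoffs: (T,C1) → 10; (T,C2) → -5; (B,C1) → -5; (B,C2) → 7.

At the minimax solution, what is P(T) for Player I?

4/9

Row minima: T → -5, B → -5; maximin = -5.
Column maxima: C1 → 10, C2 → 7; minimax = 7.
-5 ≠ 7, so there is no saddle point; optimal play is mixed.
Let Player I play T with probability p. Expected payoff against C1: 10p + (-5)(1−p) = 15p − 5; against C2: (-5)p + 7(1−p) = −12p + 7.
Setting these equal: 15p − 5 = −12p + 7 ⇒ 27p = 12 ⇒ p = 4/9, and the value is (15)·(4/9) − 5 = 5/3.
For Player II: with q = P(C1), equating T's and B's payoffs gives 15q − 5 = −12q + 7 ⇒ q = 4/9.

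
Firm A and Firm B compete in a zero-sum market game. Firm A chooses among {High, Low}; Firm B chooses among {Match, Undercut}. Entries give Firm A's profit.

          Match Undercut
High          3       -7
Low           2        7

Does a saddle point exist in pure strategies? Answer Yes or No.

No

Row minima: High → -7, Low → 2; maximin = 2.
Column maxima: Match → 3, Undercut → 7; minimax = 3.
2 ≠ 3, so no pure-strategy equilibrium exists.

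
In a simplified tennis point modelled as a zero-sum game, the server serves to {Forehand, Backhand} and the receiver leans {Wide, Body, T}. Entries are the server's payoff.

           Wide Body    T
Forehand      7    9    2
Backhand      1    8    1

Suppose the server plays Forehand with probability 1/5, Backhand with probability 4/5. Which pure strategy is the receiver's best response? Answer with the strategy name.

T

If the receiver plays Wide, the server's expected payoff is (1/5)·7 + (4/5)·1 = 11/5.
If the receiver plays Body, the server's expected payoff is (1/5)·9 + (4/5)·8 = 41/5.
If the receiver plays T, the server's expected payoff is (1/5)·2 + (4/5)·1 = 6/5.
The receiver minimizes the server's payoff; the smallest is 6/5, so the best response is T.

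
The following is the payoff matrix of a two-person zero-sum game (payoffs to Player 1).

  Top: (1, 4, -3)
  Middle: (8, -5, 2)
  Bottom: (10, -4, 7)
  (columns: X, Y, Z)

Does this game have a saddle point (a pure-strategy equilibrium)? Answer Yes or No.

Row minima: Top → -3, Middle → -5, Bottom → -4; maximin = -3.
Column maxima: X → 10, Y → 4, Z → 7; minimax = 4.
-3 ≠ 4, so no pure-strategy equilibrium exists.

No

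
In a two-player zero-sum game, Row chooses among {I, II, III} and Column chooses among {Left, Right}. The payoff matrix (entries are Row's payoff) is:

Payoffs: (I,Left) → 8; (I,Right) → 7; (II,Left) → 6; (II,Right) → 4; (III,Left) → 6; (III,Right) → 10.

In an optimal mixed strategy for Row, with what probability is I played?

4/5

Row minima: I → 7, II → 4, III → 6; maximin = 7.
Column maxima: Left → 8, Right → 10; minimax = 8.
7 ≠ 8, so there is no saddle point; optimal play is mixed.
II is strictly dominated by I, so Row never plays it.
On the remaining 2×2 (I, III vs Left, Right):
Let Row play I with probability p. Expected payoff against Left: 8p + 6(1−p) = 2p + 6; against Right: 7p + 10(1−p) = −3p + 10.
Setting these equal: 2p + 6 = −3p + 10 ⇒ 5p = 4 ⇒ p = 4/5, and the value is (2)·(4/5) + 6 = 38/5.
For Column: with q = P(Left), equating I's and III's payoffs gives q + 7 = −4q + 10 ⇒ q = 3/5.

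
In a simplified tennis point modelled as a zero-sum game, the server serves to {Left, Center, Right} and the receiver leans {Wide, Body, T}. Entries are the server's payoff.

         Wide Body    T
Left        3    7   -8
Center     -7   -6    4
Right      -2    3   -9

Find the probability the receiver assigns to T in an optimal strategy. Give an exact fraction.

Row minima: Left → -8, Center → -7, Right → -9; maximin = -7.
Column maxima: Wide → 3, Body → 7, T → 4; minimax = 3.
-7 ≠ 3, so there is no saddle point; optimal play is mixed.
Right is strictly dominated by Left, so the server never plays it.
Body is strictly dominated by Wide (it gives the server strictly more in every row), so the receiver never plays it.
On the remaining 2×2 (Left, Center vs Wide, T):
Let the server play Left with probability p. Expected payoff against Wide: 3p + (-7)(1−p) = 10p − 7; against T: (-8)p + 4(1−p) = −12p + 4.
Setting these equal: 10p − 7 = −12p + 4 ⇒ 22p = 11 ⇒ p = 1/2, and the value is (10)·(1/2) − 7 = -2.
For the receiver: with q = P(Wide), equating Left's and Center's payoffs gives 11q − 8 = −11q + 4 ⇒ q = 6/11.

5/11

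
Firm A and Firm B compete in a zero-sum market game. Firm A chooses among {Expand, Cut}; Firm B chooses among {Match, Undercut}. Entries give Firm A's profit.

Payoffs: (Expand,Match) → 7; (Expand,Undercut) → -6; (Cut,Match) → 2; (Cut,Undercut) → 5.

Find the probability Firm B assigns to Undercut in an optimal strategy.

Row minima: Expand → -6, Cut → 2; maximin = 2.
Column maxima: Match → 7, Undercut → 5; minimax = 5.
2 ≠ 5, so there is no saddle point; optimal play is mixed.
Let Firm A play Expand with probability p. Expected payoff against Match: 7p + 2(1−p) = 5p + 2; against Undercut: (-6)p + 5(1−p) = −11p + 5.
Setting these equal: 5p + 2 = −11p + 5 ⇒ 16p = 3 ⇒ p = 3/16, and the value is (5)·(3/16) + 2 = 47/16.
For Firm B: with q = P(Match), equating Expand's and Cut's payoffs gives 13q − 6 = −3q + 5 ⇒ q = 11/16.

5/16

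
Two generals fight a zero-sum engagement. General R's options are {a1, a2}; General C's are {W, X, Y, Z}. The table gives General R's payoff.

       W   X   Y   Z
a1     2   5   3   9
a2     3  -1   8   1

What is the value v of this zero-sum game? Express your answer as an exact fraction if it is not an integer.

17/7

Row minima: a1 → 2, a2 → -1; maximin = 2.
Column maxima: W → 3, X → 5, Y → 8, Z → 9; minimax = 3.
2 ≠ 3, so there is no saddle point; optimal play is mixed.
Y is strictly dominated by W (it gives General R strictly more in every row), so General C never plays it.
Z is strictly dominated by X (it gives General R strictly more in every row), so General C never plays it.
On the remaining 2×2 (a1, a2 vs W, X):
Let General R play a1 with probability p. Expected payoff against W: 2p + 3(1−p) = −p + 3; against X: 5p + (-1)(1−p) = 6p − 1.
Setting these equal: −p + 3 = 6p − 1 ⇒ −7p = -4 ⇒ p = 4/7, and the value is (-1)·(4/7) + 3 = 17/7.
For General C: with q = P(W), equating a1's and a2's payoffs gives −3q + 5 = 4q − 1 ⇒ q = 6/7.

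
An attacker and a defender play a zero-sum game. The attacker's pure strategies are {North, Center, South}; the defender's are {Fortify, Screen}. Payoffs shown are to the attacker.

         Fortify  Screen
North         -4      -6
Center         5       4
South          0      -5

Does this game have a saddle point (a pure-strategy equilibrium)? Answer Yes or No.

Yes

Row minima: North → -6, Center → 4, South → -5; maximin = 4.
Column maxima: Fortify → 5, Screen → 4; minimax = 4.
maximin = minimax = 4, so a saddle point exists.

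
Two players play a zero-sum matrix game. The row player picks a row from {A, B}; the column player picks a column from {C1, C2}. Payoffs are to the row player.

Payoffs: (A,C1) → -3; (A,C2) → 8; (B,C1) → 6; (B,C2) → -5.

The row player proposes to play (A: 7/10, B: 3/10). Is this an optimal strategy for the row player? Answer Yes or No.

Against C1 this mix gives (7/10)·(-3) + (3/10)·6 = -3/10.
Against C2 this mix gives (7/10)·8 + (3/10)·(-5) = 41/10.
The column player will play C1, holding the row player to -3/10. Shifting weight toward the row that does better against C1 would raise this floor (the equalizing mix achieves 3/2 against both C1 and C2), so the proposed strategy is not optimal.

No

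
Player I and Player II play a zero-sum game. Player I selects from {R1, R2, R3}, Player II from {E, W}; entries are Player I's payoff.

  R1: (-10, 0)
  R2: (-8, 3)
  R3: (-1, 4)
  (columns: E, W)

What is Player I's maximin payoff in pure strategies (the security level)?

Row minima: R1 → -10, R2 → -8, R3 → -1.
The best of these is -1.

-1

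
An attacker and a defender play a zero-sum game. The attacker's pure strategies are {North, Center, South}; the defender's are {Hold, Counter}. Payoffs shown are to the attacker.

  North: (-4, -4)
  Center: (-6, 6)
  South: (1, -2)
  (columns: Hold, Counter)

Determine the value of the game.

Row minima: North → -4, Center → -6, South → -2; maximin = -2.
Column maxima: Hold → 1, Counter → 6; minimax = 1.
-2 ≠ 1, so there is no saddle point; optimal play is mixed.
North is strictly dominated by South, so the attacker never plays it.
On the remaining 2×2 (Center, South vs Hold, Counter):
Let the attacker play Center with probability p. Expected payoff against Hold: (-6)p + 1(1−p) = −7p + 1; against Counter: 6p + (-2)(1−p) = 8p − 2.
Setting these equal: −7p + 1 = 8p − 2 ⇒ −15p = -3 ⇒ p = 1/5, and the value is (-7)·(1/5) + 1 = -2/5.
For the defender: with q = P(Hold), equating Center's and South's payoffs gives −12q + 6 = 3q − 2 ⇒ q = 8/15.

-2/5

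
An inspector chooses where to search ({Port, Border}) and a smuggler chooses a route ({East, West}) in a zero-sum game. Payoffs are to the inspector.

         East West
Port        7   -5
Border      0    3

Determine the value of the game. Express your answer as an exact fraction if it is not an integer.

7/5

Row minima: Port → -5, Border → 0; maximin = 0.
Column maxima: East → 7, West → 3; minimax = 3.
0 ≠ 3, so there is no saddle point; optimal play is mixed.
Let the inspector play Port with probability p. Expected payoff against East: 7p + 0(1−p) = 7p; against West: (-5)p + 3(1−p) = −8p + 3.
Setting these equal: 7p = −8p + 3 ⇒ 15p = 3 ⇒ p = 1/5, and the value is (7)·(1/5) = 7/5.
For the smuggler: with q = P(East), equating Port's and Border's payoffs gives 12q − 5 = −3q + 3 ⇒ q = 8/15.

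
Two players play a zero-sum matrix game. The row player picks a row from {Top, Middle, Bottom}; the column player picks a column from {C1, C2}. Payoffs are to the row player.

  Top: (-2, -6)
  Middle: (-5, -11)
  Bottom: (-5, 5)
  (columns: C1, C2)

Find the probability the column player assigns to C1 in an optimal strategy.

11/14

Row minima: Top → -6, Middle → -11, Bottom → -5; maximin = -5.
Column maxima: C1 → -2, C2 → 5; minimax = -2.
-5 ≠ -2, so there is no saddle point; optimal play is mixed.
Middle is strictly dominated by Top, so the row player never plays it.
On the remaining 2×2 (Top, Bottom vs C1, C2):
Let the row player play Top with probability p. Expected payoff against C1: (-2)p + (-5)(1−p) = 3p − 5; against C2: (-6)p + 5(1−p) = −11p + 5.
Setting these equal: 3p − 5 = −11p + 5 ⇒ 14p = 10 ⇒ p = 5/7, and the value is (3)·(5/7) − 5 = -20/7.
For the column player: with q = P(C1), equating Top's and Bottom's payoffs gives 4q − 6 = −10q + 5 ⇒ q = 11/14.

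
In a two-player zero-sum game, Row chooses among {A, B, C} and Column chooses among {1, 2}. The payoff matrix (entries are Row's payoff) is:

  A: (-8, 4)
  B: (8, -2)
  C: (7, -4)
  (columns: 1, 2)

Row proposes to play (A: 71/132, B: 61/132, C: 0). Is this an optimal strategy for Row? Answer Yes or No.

Against 1 this mix gives (71/132)·(-8) + (61/132)·8 = -20/33.
Against 2 this mix gives (71/132)·4 + (61/132)·(-2) = 27/22.
Column will play 1, holding Row to -20/33. Shifting weight toward the row that does better against 1 would raise this floor (the equalizing mix achieves 8/11 against both 1 and 2), so the proposed strategy is not optimal.

No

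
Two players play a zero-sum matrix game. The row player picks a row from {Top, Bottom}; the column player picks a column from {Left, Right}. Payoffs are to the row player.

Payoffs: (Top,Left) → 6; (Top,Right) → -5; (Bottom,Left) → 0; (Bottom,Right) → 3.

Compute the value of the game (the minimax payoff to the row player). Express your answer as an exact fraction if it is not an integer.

9/7

Row minima: Top → -5, Bottom → 0; maximin = 0.
Column maxima: Left → 6, Right → 3; minimax = 3.
0 ≠ 3, so there is no saddle point; optimal play is mixed.
Let the row player play Top with probability p. Expected payoff against Left: 6p + 0(1−p) = 6p; against Right: (-5)p + 3(1−p) = −8p + 3.
Setting these equal: 6p = −8p + 3 ⇒ 14p = 3 ⇒ p = 3/14, and the value is (6)·(3/14) = 9/7.
For the column player: with q = P(Left), equating Top's and Bottom's payoffs gives 11q − 5 = −3q + 3 ⇒ q = 4/7.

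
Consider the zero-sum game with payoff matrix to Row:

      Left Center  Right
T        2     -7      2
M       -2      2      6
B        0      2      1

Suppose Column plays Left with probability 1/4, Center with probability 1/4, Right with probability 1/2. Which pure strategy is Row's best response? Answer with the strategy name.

M

Expected payoff of T: (1/4)·2 + (1/4)·(-7) + (1/2)·2 = -1/4.
Expected payoff of M: (1/4)·(-2) + (1/4)·2 + (1/2)·6 = 3.
Expected payoff of B: (1/4)·0 + (1/4)·2 + (1/2)·1 = 1.
The largest is 3, so Row's best response is M.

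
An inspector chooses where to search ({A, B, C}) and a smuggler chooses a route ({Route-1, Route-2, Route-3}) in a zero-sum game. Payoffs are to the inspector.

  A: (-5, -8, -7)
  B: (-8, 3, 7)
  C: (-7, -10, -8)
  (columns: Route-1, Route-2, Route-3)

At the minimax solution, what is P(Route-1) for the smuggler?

Row minima: A → -8, B → -8, C → -10; maximin = -8.
Column maxima: Route-1 → -5, Route-2 → 3, Route-3 → 7; minimax = -5.
-8 ≠ -5, so there is no saddle point; optimal play is mixed.
C is strictly dominated by A, so the inspector never plays it.
Route-3 is strictly dominated by Route-2 (it gives the inspector strictly more in every row), so the smuggler never plays it.
On the remaining 2×2 (A, B vs Route-1, Route-2):
Let the inspector play A with probability p. Expected payoff against Route-1: (-5)p + (-8)(1−p) = 3p − 8; against Route-2: (-8)p + 3(1−p) = −11p + 3.
Setting these equal: 3p − 8 = −11p + 3 ⇒ 14p = 11 ⇒ p = 11/14, and the value is (3)·(11/14) − 8 = -79/14.
For the smuggler: with q = P(Route-1), equating A's and B's payoffs gives 3q − 8 = −11q + 3 ⇒ q = 11/14.

11/14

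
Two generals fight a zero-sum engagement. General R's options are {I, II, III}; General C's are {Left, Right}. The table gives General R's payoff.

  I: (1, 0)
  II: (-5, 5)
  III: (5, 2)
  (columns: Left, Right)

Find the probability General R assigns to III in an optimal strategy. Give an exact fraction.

10/13

Row minima: I → 0, II → -5, III → 2; maximin = 2.
Column maxima: Left → 5, Right → 5; minimax = 5.
2 ≠ 5, so there is no saddle point; optimal play is mixed.
I is strictly dominated by III, so General R never plays it.
On the remaining 2×2 (II, III vs Left, Right):
Let General R play II with probability p. Expected payoff against Left: (-5)p + 5(1−p) = −10p + 5; against Right: 5p + 2(1−p) = 3p + 2.
Setting these equal: −10p + 5 = 3p + 2 ⇒ −13p = -3 ⇒ p = 3/13, and the value is (-10)·(3/13) + 5 = 35/13.
For General C: with q = P(Left), equating II's and III's payoffs gives −10q + 5 = 3q + 2 ⇒ q = 3/13.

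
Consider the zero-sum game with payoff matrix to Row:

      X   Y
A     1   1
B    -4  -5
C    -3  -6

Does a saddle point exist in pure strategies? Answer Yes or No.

Yes

Row minima: A → 1, B → -5, C → -6; maximin = 1.
Column maxima: X → 1, Y → 1; minimax = 1.
maximin = minimax = 1, so a saddle point exists.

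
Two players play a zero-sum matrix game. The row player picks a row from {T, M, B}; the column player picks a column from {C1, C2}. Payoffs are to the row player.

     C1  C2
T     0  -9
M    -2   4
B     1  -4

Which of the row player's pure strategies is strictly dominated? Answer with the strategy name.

B gives a strictly higher payoff than T against every column: 1 > 0, -4 > -9.
So T is strictly dominated and the row player never plays it.

T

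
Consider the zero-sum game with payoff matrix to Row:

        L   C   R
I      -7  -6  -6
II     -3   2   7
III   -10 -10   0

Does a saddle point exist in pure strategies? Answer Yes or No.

Row minima: I → -7, II → -3, III → -10; maximin = -3.
Column maxima: L → -3, C → 2, R → 7; minimax = -3.
maximin = minimax = -3, so a saddle point exists.

Yes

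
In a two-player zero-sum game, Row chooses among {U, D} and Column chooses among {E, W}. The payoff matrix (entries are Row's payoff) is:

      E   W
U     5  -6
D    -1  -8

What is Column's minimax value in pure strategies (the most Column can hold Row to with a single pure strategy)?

Column maxima: E → 5, W → -6.
The smallest of these is -6.

-6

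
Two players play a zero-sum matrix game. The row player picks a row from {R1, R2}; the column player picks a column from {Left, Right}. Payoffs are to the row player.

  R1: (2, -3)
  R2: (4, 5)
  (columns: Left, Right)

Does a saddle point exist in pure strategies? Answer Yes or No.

Row minima: R1 → -3, R2 → 4; maximin = 4.
Column maxima: Left → 4, Right → 5; minimax = 4.
maximin = minimax = 4, so a saddle point exists.

Yes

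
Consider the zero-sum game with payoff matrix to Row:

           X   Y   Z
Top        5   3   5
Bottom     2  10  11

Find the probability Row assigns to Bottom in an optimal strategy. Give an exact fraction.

Row minima: Top → 3, Bottom → 2; maximin = 3.
Column maxima: X → 5, Y → 10, Z → 11; minimax = 5.
3 ≠ 5, so there is no saddle point; optimal play is mixed.
Z is strictly dominated by Y (it gives Row strictly more in every row), so Column never plays it.
On the remaining 2×2 (Top, Bottom vs X, Y):
Let Row play Top with probability p. Expected payoff against X: 5p + 2(1−p) = 3p + 2; against Y: 3p + 10(1−p) = −7p + 10.
Setting these equal: 3p + 2 = −7p + 10 ⇒ 10p = 8 ⇒ p = 4/5, and the value is (3)·(4/5) + 2 = 22/5.
For Column: with q = P(X), equating Top's and Bottom's payoffs gives 2q + 3 = −8q + 10 ⇒ q = 7/10.

1/5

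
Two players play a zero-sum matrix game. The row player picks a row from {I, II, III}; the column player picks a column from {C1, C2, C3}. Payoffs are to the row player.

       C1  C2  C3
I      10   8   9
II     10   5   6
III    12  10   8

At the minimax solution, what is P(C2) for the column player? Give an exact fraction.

Row minima: I → 8, II → 5, III → 8; maximin = 8.
Column maxima: C1 → 12, C2 → 10, C3 → 9; minimax = 9.
8 ≠ 9, so there is no saddle point; optimal play is mixed.
II is strictly dominated by III, so the row player never plays it.
C1 is strictly dominated by C2 (it gives the row player strictly more in every row), so the column player never plays it.
On the remaining 2×2 (I, III vs C2, C3):
Let the row player play I with probability p. Expected payoff against C2: 8p + 10(1−p) = −2p + 10; against C3: 9p + 8(1−p) = p + 8.
Setting these equal: −2p + 10 = p + 8 ⇒ −3p = -2 ⇒ p = 2/3, and the value is (-2)·(2/3) + 10 = 26/3.
For the column player: with q = P(C2), equating I's and III's payoffs gives −q + 9 = 2q + 8 ⇒ q = 1/3.

1/3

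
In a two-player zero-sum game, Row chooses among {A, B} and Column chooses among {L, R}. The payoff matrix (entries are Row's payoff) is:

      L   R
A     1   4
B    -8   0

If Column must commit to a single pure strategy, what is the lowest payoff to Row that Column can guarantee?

Column maxima: L → 1, R → 4.
The smallest of these is 1.

1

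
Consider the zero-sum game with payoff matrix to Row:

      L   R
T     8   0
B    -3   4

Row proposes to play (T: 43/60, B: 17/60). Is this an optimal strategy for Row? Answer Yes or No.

No

Against L this mix gives (43/60)·8 + (17/60)·(-3) = 293/60.
Against R this mix gives (43/60)·0 + (17/60)·4 = 17/15.
Column will play R, holding Row to 17/15. Shifting weight toward the row that does better against R would raise this floor (the equalizing mix achieves 32/15 against both R and L), so the proposed strategy is not optimal.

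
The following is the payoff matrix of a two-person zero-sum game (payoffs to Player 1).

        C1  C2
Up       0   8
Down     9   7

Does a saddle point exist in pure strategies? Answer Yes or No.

Row minima: Up → 0, Down → 7; maximin = 7.
Column maxima: C1 → 9, C2 → 8; minimax = 8.
7 ≠ 8, so no pure-strategy equilibrium exists.

No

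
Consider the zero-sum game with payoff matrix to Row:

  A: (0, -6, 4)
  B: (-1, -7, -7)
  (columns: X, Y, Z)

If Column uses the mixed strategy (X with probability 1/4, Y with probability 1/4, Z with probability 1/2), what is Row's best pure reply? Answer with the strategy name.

A

Expected payoff of A: (1/4)·0 + (1/4)·(-6) + (1/2)·4 = 1/2.
Expected payoff of B: (1/4)·(-1) + (1/4)·(-7) + (1/2)·(-7) = -11/2.
The largest is 1/2, so Row's best response is A.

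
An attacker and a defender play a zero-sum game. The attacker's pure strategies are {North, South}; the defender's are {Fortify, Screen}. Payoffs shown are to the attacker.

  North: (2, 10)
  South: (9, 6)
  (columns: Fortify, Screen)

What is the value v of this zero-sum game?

Row minima: North → 2, South → 6; maximin = 6.
Column maxima: Fortify → 9, Screen → 10; minimax = 9.
6 ≠ 9, so there is no saddle point; optimal play is mixed.
Let the attacker play North with probability p. Expected payoff against Fortify: 2p + 9(1−p) = −7p + 9; against Screen: 10p + 6(1−p) = 4p + 6.
Setting these equal: −7p + 9 = 4p + 6 ⇒ −11p = -3 ⇒ p = 3/11, and the value is (-7)·(3/11) + 9 = 78/11.
For the defender: with q = P(Fortify), equating North's and South's payoffs gives −8q + 10 = 3q + 6 ⇒ q = 4/11.

78/11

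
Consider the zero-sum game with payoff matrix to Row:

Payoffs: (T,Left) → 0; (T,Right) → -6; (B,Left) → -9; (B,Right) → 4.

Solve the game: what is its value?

-54/19

Row minima: T → -6, B → -9; maximin = -6.
Column maxima: Left → 0, Right → 4; minimax = 0.
-6 ≠ 0, so there is no saddle point; optimal play is mixed.
Let Row play T with probability p. Expected payoff against Left: 0p + (-9)(1−p) = 9p − 9; against Right: (-6)p + 4(1−p) = −10p + 4.
Setting these equal: 9p − 9 = −10p + 4 ⇒ 19p = 13 ⇒ p = 13/19, and the value is (9)·(13/19) − 9 = -54/19.
For Column: with q = P(Left), equating T's and B's payoffs gives 6q − 6 = −13q + 4 ⇒ q = 10/19.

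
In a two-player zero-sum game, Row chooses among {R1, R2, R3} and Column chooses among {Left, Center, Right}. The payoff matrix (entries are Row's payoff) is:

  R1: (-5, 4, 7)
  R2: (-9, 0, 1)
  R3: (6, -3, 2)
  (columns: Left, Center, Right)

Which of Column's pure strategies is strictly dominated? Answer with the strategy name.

Center holds Row's payoff strictly below Right in every row: 4 < 7, 0 < 1, -3 < 2.
So Right is strictly dominated for Column.

Right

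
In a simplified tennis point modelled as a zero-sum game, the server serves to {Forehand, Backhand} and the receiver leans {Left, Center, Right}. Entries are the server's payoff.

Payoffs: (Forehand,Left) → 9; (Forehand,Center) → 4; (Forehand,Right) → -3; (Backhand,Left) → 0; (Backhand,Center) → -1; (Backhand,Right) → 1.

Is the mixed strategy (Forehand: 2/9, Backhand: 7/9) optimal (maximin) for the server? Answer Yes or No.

Against Left this mix gives (2/9)·9 + (7/9)·0 = 2.
Against Center this mix gives (2/9)·4 + (7/9)·(-1) = 1/9.
Against Right this mix gives (2/9)·(-3) + (7/9)·1 = 1/9.
All of the receiver's active replies (Center, Right) yield 1/9, and no column does worse for the server. The mix makes the receiver indifferent and guarantees 1/9, so it is optimal.

Yes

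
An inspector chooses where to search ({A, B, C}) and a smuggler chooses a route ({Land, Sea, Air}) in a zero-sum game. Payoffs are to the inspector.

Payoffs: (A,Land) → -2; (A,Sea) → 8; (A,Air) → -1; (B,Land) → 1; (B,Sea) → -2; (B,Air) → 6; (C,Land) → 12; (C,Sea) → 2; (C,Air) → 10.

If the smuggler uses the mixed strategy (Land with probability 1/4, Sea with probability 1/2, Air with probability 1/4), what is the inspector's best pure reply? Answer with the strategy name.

Expected payoff of A: (1/4)·(-2) + (1/2)·8 + (1/4)·(-1) = 13/4.
Expected payoff of B: (1/4)·1 + (1/2)·(-2) + (1/4)·6 = 3/4.
Expected payoff of C: (1/4)·12 + (1/2)·2 + (1/4)·10 = 13/2.
The largest is 13/2, so the inspector's best response is C.

C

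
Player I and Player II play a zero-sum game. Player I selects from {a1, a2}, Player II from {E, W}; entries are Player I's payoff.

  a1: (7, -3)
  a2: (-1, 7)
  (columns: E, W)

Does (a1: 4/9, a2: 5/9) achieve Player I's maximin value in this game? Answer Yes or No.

Against E this mix gives (4/9)·7 + (5/9)·(-1) = 23/9.
Against W this mix gives (4/9)·(-3) + (5/9)·7 = 23/9.
All of Player II's active replies (E, W) yield 23/9, and no column does worse for Player I. The mix makes Player II indifferent and guarantees 23/9, so it is optimal.

Yes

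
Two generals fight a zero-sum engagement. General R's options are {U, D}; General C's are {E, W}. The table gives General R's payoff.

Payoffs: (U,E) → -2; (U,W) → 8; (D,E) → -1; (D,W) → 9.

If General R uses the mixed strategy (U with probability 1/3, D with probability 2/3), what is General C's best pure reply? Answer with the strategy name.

E

If General C plays E, General R's expected payoff is (1/3)·(-2) + (2/3)·(-1) = -4/3.
If General C plays W, General R's expected payoff is (1/3)·8 + (2/3)·9 = 26/3.
General C minimizes General R's payoff; the smallest is -4/3, so the best response is E.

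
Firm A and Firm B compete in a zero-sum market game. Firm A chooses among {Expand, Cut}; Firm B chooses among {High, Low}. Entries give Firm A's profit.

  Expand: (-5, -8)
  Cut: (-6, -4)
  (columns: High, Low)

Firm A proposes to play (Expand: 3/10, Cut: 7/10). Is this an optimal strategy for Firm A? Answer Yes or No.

Against High this mix gives (3/10)·(-5) + (7/10)·(-6) = -57/10.
Against Low this mix gives (3/10)·(-8) + (7/10)·(-4) = -26/5.
Firm B will play High, holding Firm A to -57/10. Shifting weight toward the row that does better against High would raise this floor (the equalizing mix achieves -28/5 against both High and Low), so the proposed strategy is not optimal.

No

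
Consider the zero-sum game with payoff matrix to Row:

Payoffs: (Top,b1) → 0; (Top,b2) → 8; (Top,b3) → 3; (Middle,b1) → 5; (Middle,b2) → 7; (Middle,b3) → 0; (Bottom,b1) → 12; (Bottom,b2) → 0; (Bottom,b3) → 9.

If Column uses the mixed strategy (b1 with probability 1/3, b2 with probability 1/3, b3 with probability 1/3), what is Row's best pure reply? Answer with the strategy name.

Expected payoff of Top: (1/3)·0 + (1/3)·8 + (1/3)·3 = 11/3.
Expected payoff of Middle: (1/3)·5 + (1/3)·7 + (1/3)·0 = 4.
Expected payoff of Bottom: (1/3)·12 + (1/3)·0 + (1/3)·9 = 7.
The largest is 7, so Row's best response is Bottom.

Bottom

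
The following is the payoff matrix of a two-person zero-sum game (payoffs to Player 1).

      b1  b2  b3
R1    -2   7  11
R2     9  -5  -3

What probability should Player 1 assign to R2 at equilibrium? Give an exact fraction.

Row minima: R1 → -2, R2 → -5; maximin = -2.
Column maxima: b1 → 9, b2 → 7, b3 → 11; minimax = 7.
-2 ≠ 7, so there is no saddle point; optimal play is mixed.
b3 is strictly dominated by b2 (it gives Player 1 strictly more in every row), so Player 2 never plays it.
On the remaining 2×2 (R1, R2 vs b1, b2):
Let Player 1 play R1 with probability p. Expected payoff against b1: (-2)p + 9(1−p) = −11p + 9; against b2: 7p + (-5)(1−p) = 12p − 5.
Setting these equal: −11p + 9 = 12p − 5 ⇒ −23p = -14 ⇒ p = 14/23, and the value is (-11)·(14/23) + 9 = 53/23.
For Player 2: with q = P(b1), equating R1's and R2's payoffs gives −9q + 7 = 14q − 5 ⇒ q = 12/23.

9/23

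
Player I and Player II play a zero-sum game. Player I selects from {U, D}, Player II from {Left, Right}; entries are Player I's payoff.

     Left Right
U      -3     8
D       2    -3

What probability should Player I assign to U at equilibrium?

Row minima: U → -3, D → -3; maximin = -3.
Column maxima: Left → 2, Right → 8; minimax = 2.
-3 ≠ 2, so there is no saddle point; optimal play is mixed.
Let Player I play U with probability p. Expected payoff against Left: (-3)p + 2(1−p) = −5p + 2; against Right: 8p + (-3)(1−p) = 11p − 3.
Setting these equal: −5p + 2 = 11p − 3 ⇒ −16p = -5 ⇒ p = 5/16, and the value is (-5)·(5/16) + 2 = 7/16.
For Player II: with q = P(Left), equating U's and D's payoffs gives −11q + 8 = 5q − 3 ⇒ q = 11/16.

5/16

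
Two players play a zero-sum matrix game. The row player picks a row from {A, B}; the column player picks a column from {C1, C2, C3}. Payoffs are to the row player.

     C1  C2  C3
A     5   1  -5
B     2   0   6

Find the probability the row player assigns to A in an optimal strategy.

1/2

Row minima: A → -5, B → 0; maximin = 0.
Column maxima: C1 → 5, C2 → 1, C3 → 6; minimax = 1.
0 ≠ 1, so there is no saddle point; optimal play is mixed.
C1 is strictly dominated by C2 (it gives the row player strictly more in every row), so the column player never plays it.
On the remaining 2×2 (A, B vs C2, C3):
Let the row player play A with probability p. Expected payoff against C2: 1p + 0(1−p) = p; against C3: (-5)p + 6(1−p) = −11p + 6.
Setting these equal: p = −11p + 6 ⇒ 12p = 6 ⇒ p = 1/2, and the value is (1)·(1/2) = 1/2.
For the column player: with q = P(C2), equating A's and B's payoffs gives 6q − 5 = −6q + 6 ⇒ q = 11/12.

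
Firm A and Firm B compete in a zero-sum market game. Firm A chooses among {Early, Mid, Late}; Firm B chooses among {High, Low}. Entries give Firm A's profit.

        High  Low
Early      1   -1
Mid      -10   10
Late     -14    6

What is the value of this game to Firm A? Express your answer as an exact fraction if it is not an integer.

Row minima: Early → -1, Mid → -10, Late → -14; maximin = -1.
Column maxima: High → 1, Low → 10; minimax = 1.
-1 ≠ 1, so there is no saddle point; optimal play is mixed.
Late is strictly dominated by Mid, so Firm A never plays it.
On the remaining 2×2 (Early, Mid vs High, Low):
Let Firm A play Early with probability p. Expected payoff against High: 1p + (-10)(1−p) = 11p − 10; against Low: (-1)p + 10(1−p) = −11p + 10.
Setting these equal: 11p − 10 = −11p + 10 ⇒ 22p = 20 ⇒ p = 10/11, and the value is (11)·(10/11) − 10 = 0.
For Firm B: with q = P(High), equating Early's and Mid's payoffs gives 2q − 1 = −20q + 10 ⇒ q = 1/2.

0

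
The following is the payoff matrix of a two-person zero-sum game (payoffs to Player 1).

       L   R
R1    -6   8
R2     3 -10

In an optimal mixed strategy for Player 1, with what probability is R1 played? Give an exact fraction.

Row minima: R1 → -6, R2 → -10; maximin = -6.
Column maxima: L → 3, R → 8; minimax = 3.
-6 ≠ 3, so there is no saddle point; optimal play is mixed.
Let Player 1 play R1 with probability p. Expected payoff against L: (-6)p + 3(1−p) = −9p + 3; against R: 8p + (-10)(1−p) = 18p − 10.
Setting these equal: −9p + 3 = 18p − 10 ⇒ −27p = -13 ⇒ p = 13/27, and the value is (-9)·(13/27) + 3 = -4/3.
For Player 2: with q = P(L), equating R1's and R2's payoffs gives −14q + 8 = 13q − 10 ⇒ q = 2/3.

13/27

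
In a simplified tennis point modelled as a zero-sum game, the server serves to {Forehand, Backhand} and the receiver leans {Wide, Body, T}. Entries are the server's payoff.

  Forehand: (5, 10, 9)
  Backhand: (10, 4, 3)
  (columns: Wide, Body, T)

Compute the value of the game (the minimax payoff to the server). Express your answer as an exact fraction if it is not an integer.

Row minima: Forehand → 5, Backhand → 3; maximin = 5.
Column maxima: Wide → 10, Body → 10, T → 9; minimax = 9.
5 ≠ 9, so there is no saddle point; optimal play is mixed.
Body is strictly dominated by T (it gives the server strictly more in every row), so the receiver never plays it.
On the remaining 2×2 (Forehand, Backhand vs Wide, T):
Let the server play Forehand with probability p. Expected payoff against Wide: 5p + 10(1−p) = −5p + 10; against T: 9p + 3(1−p) = 6p + 3.
Setting these equal: −5p + 10 = 6p + 3 ⇒ −11p = -7 ⇒ p = 7/11, and the value is (-5)·(7/11) + 10 = 75/11.
For the receiver: with q = P(Wide), equating Forehand's and Backhand's payoffs gives −4q + 9 = 7q + 3 ⇒ q = 6/11.

75/11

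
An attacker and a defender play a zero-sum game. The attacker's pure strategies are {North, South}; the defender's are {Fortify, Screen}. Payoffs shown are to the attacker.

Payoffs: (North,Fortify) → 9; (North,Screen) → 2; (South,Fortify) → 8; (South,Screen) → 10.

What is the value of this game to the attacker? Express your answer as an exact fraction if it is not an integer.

Row minima: North → 2, South → 8; maximin = 8.
Column maxima: Fortify → 9, Screen → 10; minimax = 9.
8 ≠ 9, so there is no saddle point; optimal play is mixed.
Let the attacker play North with probability p. Expected payoff against Fortify: 9p + 8(1−p) = p + 8; against Screen: 2p + 10(1−p) = −8p + 10.
Setting these equal: p + 8 = −8p + 10 ⇒ 9p = 2 ⇒ p = 2/9, and the value is (1)·(2/9) + 8 = 74/9.
For the defender: with q = P(Fortify), equating North's and South's payoffs gives 7q + 2 = −2q + 10 ⇒ q = 8/9.

74/9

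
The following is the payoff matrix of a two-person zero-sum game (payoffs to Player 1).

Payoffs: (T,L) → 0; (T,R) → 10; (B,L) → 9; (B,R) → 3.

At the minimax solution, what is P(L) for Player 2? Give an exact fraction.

7/16

Row minima: T → 0, B → 3; maximin = 3.
Column maxima: L → 9, R → 10; minimax = 9.
3 ≠ 9, so there is no saddle point; optimal play is mixed.
Let Player 1 play T with probability p. Expected payoff against L: 0p + 9(1−p) = −9p + 9; against R: 10p + 3(1−p) = 7p + 3.
Setting these equal: −9p + 9 = 7p + 3 ⇒ −16p = -6 ⇒ p = 3/8, and the value is (-9)·(3/8) + 9 = 45/8.
For Player 2: with q = P(L), equating T's and B's payoffs gives −10q + 10 = 6q + 3 ⇒ q = 7/16.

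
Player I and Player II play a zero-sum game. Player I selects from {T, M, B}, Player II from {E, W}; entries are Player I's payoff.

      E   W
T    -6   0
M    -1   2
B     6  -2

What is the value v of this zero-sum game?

Row minima: T → -6, M → -1, B → -2; maximin = -1.
Column maxima: E → 6, W → 2; minimax = 2.
-1 ≠ 2, so there is no saddle point; optimal play is mixed.
T is strictly dominated by M, so Player I never plays it.
On the remaining 2×2 (M, B vs E, W):
Let Player I play M with probability p. Expected payoff against E: (-1)p + 6(1−p) = −7p + 6; against W: 2p + (-2)(1−p) = 4p − 2.
Setting these equal: −7p + 6 = 4p − 2 ⇒ −11p = -8 ⇒ p = 8/11, and the value is (-7)·(8/11) + 6 = 10/11.
For Player II: with q = P(E), equating M's and B's payoffs gives −3q + 2 = 8q − 2 ⇒ q = 4/11.

10/11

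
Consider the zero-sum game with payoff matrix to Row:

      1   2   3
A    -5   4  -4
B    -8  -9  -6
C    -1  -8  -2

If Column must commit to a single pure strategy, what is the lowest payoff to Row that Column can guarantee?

Column maxima: 1 → -1, 2 → 4, 3 → -2.
The smallest of these is -2.

-2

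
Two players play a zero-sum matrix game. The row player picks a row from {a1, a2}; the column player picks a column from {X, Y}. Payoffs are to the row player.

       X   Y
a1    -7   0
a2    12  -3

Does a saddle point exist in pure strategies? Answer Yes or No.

Row minima: a1 → -7, a2 → -3; maximin = -3.
Column maxima: X → 12, Y → 0; minimax = 0.
-3 ≠ 0, so no pure-strategy equilibrium exists.

No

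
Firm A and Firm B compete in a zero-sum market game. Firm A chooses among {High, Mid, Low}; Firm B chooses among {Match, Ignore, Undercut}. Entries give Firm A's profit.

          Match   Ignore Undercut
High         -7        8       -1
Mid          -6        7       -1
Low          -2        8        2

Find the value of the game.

Row minima: High → -7, Mid → -6, Low → -2; maximin = -2.
Column maxima: Match → -2, Ignore → 8, Undercut → 2; minimax = -2.
Since maximin = minimax = -2, there is a saddle point and the value is -2.

-2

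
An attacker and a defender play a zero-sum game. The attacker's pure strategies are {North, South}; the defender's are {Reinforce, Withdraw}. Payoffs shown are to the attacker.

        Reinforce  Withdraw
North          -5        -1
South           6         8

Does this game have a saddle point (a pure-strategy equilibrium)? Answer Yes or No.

Yes

Row minima: North → -5, South → 6; maximin = 6.
Column maxima: Reinforce → 6, Withdraw → 8; minimax = 6.
maximin = minimax = 6, so a saddle point exists.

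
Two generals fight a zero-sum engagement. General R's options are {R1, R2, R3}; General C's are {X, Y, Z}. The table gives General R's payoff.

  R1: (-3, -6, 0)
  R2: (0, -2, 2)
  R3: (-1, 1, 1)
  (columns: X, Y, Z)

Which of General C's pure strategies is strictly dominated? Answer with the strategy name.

Z

X holds General R's payoff strictly below Z in every row: -3 < 0, 0 < 2, -1 < 1.
So Z is strictly dominated for General C.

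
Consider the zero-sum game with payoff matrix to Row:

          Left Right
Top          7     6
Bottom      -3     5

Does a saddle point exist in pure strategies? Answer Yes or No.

Yes

Row minima: Top → 6, Bottom → -3; maximin = 6.
Column maxima: Left → 7, Right → 6; minimax = 6.
maximin = minimax = 6, so a saddle point exists.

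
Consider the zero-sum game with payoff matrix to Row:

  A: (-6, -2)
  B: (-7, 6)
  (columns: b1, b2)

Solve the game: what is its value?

-6

Row minima: A → -6, B → -7; maximin = -6.
Column maxima: b1 → -6, b2 → 6; minimax = -6.
Since maximin = minimax = -6, there is a saddle point and the value is -6.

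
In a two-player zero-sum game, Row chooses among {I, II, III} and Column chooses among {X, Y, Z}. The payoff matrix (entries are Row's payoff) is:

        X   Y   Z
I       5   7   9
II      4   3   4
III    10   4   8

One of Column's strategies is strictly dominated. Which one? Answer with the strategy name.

Y holds Row's payoff strictly below Z in every row: 7 < 9, 3 < 4, 4 < 8.
So Z is strictly dominated for Column.

Z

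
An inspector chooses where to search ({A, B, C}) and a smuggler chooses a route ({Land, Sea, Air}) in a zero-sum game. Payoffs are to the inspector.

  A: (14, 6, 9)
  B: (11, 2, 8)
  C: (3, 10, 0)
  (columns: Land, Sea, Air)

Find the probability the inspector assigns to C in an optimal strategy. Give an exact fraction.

Row minima: A → 6, B → 2, C → 0; maximin = 6.
Column maxima: Land → 14, Sea → 10, Air → 9; minimax = 9.
6 ≠ 9, so there is no saddle point; optimal play is mixed.
B is strictly dominated by A, so the inspector never plays it.
Land is strictly dominated by Air (it gives the inspector strictly more in every row), so the smuggler never plays it.
On the remaining 2×2 (A, C vs Sea, Air):
Let the inspector play A with probability p. Expected payoff against Sea: 6p + 10(1−p) = −4p + 10; against Air: 9p + 0(1−p) = 9p.
Setting these equal: −4p + 10 = 9p ⇒ −13p = -10 ⇒ p = 10/13, and the value is (-4)·(10/13) + 10 = 90/13.
For the smuggler: with q = P(Sea), equating A's and C's payoffs gives −3q + 9 = 10q ⇒ q = 9/13.

3/13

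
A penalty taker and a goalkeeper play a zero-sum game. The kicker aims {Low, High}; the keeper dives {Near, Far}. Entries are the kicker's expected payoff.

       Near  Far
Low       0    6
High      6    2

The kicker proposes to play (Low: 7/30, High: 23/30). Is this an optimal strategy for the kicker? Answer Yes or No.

Against Near this mix gives (7/30)·0 + (23/30)·6 = 23/5.
Against Far this mix gives (7/30)·6 + (23/30)·2 = 44/15.
The keeper will play Far, holding the kicker to 44/15. Shifting weight toward the row that does better against Far would raise this floor (the equalizing mix achieves 18/5 against both Far and Near), so the proposed strategy is not optimal.

No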